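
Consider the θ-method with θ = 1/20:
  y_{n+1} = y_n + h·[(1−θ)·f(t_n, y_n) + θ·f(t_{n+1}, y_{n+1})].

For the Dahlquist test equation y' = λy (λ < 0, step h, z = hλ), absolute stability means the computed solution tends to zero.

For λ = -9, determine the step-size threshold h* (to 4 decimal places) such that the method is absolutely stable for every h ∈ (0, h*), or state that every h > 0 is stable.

(-2.2222,0); λ=-9 ⇒ h* = (20/9)/9 = 0.2469.

Set f=λy, z=hλ:
  y_{n+1} = y_n + z·[19/20·y_n + 1/20·y_{n+1}] ⇒ (1 − 1/20z)y_{n+1} = (1 + 19/20z)y_n
  R(z) = (1 + 19/20z)/(1 − 1/20z).

Need |R(x)|<1, x<0.
x=-0.48: |R|=0.5312
R=−1: 1+19/20x = −1+1/20x ⇒ -9/10x=2 ⇒ x=2/(-9/10)=-2.2222
Confirm numerically:
  x=-2.168: |R|=0.95597 <1
  x=-1.726: |R|=0.58888 <1
  x=-1.257: |R|=0.18267 <1
  x=-0.951: |R|=0.09217 <1
  x=-2.810: |R|=1.46383 >1
  x=-2.678: |R|=1.36176 >1
  x=-2.373: |R|=1.12131 >1
Stable set (-2.2222, 0).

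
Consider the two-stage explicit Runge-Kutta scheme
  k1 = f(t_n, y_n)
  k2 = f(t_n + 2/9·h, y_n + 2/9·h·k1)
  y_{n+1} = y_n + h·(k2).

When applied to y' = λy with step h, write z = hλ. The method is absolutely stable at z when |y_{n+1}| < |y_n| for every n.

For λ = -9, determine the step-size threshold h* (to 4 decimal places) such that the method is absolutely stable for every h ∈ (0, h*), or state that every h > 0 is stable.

(-4.5000,0); λ=-9 ⇒ h* = (9/2)/9 = 0.5000.

With y'=λy (z=hλ):
  k1=λy_n ⇒ h·k1=z·y_n;  k2=λ(1+2/9z)y_n ⇒ h·k2=z(1+2/9z)y_n
  y_{n+1}/y_n = 1 + z(1+2/9z) = 1 + z + 2/9z²
  so R(z) = 1 + z + 2/9z².

Solve |R(x)|<1 on ℝ⁻.
x=-0.82: |R|=0.3294
R=1: x+2/9x²=0 ⇒ x=−9/2=-4.5000; min R=1−1/(4·2/9)=-0.1250>−1
Confirm numerically:
  x=-3.932: |R|=0.50369 <1
  x=-3.537: |R|=0.24308 <1
  x=-3.509: |R|=0.22724 <1
  x=-3.267: |R|=0.10484 <1
  x=-4.824: |R|=1.34733 >1
  x=-4.647: |R|=1.15180 >1
Stable set (-4.5000, 0).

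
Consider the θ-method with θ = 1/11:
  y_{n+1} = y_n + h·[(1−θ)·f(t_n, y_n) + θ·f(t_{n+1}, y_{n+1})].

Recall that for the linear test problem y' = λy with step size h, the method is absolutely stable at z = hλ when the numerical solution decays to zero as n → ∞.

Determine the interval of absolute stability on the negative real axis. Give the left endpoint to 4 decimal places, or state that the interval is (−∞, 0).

With y'=λy (z=hλ):
  y_{n+1} = y_n + z·[10/11·y_n + 1/11·y_{n+1}] ⇒ (1 − 1/11z)y_{n+1} = (1 + 10/11z)y_n
  Hence R(z) = (1 + 10/11z)/(1 − 1/11z).

Find x<0 with |R(x)|<1.
x=-1.29: |R|=0.1546
R=−1: 1+10/11x = −1+1/11x ⇒ -9/11x=2 ⇒ x=2/(-9/11)=-2.4444
Confirm numerically:
  x=-2.023: |R|=0.70875 <1
  x=-1.554: |R|=0.36164 <1
  x=-1.390: |R|=0.23406 <1
  x=-1.162: |R|=0.05098 <1
  x=-3.008: |R|=1.36208 >1
  x=-2.897: |R|=1.29308 >1
  x=-2.505: |R|=1.04036 >1
Stable set (-2.4444, 0).

z∈(-2.4444,0).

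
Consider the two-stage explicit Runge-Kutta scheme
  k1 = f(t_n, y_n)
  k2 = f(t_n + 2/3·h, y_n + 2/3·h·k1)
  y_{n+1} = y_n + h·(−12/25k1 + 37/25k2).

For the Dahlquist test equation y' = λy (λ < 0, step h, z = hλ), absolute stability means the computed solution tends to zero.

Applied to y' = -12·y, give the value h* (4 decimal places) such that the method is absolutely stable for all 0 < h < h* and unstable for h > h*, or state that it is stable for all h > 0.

(-1.0135,0); λ=-12 ⇒ h* = (75/74)/12 = 0.0845.

On y'=λy, z=hλ:
  k1=λy_n ⇒ h·k1=z·y_n;  k2=λ(1+2/3z)y_n ⇒ h·k2=z(1+2/3z)y_n
  y_{n+1}/y_n = 1 − 12/25z + 37/25z(1+2/3z) = 1 + z + 74/75z²
  so R(z) = 1 + z + 74/75z².

Need |R(x)|<1, x<0.
x=-1.44: |R|=1.6060
R=1: x+74/75x²=0 ⇒ x=−75/74=-1.0135; min R=1−1/(4·74/75)=0.7466>−1
Confirm numerically:
  x=-0.945: |R|=0.93612 <1
  x=-0.792: |R|=0.82690 <1
  x=-0.458: |R|=0.74897 <1
  x=-1.341: |R|=1.43330 >1
  x=-1.270: |R|=1.32139 >1
So |R|<1 on (-1.0135, 0).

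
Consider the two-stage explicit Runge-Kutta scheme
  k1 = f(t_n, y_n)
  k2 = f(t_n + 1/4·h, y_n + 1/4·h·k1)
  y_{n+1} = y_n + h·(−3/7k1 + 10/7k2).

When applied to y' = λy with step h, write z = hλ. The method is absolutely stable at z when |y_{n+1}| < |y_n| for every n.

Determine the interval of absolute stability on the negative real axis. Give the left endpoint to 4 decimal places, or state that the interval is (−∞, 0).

(-2.8000, 0).

On y'=λy, z=hλ:
  k1=λy_n ⇒ h·k1=z·y_n;  k2=λ(1+1/4z)y_n ⇒ h·k2=z(1+1/4z)y_n
  y_{n+1}/y_n = 1 − 3/7z + 10/7z(1+1/4z) = 1 + z + 5/14z²
  so R(z) = 1 + z + 5/14z².

Need |R(x)|<1, x<0.
x=-0.36: |R|=0.6863
R=1: x+5/14x²=0 ⇒ x=−14/5=-2.8000; min R=1−1/(4·5/14)=0.3000>−1
Confirm numerically:
  x=-2.744: |R|=0.94512 <1
  x=-2.291: |R|=0.58353 <1
  x=-2.014: |R|=0.43464 <1
  x=-3.239: |R|=1.50783 >1
  x=-2.882: |R|=1.08440 >1
Interval (-2.8000, 0).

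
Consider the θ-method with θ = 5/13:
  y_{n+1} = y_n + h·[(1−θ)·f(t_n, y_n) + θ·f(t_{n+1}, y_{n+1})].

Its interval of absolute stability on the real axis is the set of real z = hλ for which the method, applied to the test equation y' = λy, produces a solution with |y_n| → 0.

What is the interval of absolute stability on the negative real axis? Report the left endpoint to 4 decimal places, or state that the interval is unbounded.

z∈(-8.6667,0).

Set f=λy, z=hλ:
  y_{n+1} = y_n + z·[8/13·y_n + 5/13·y_{n+1}] ⇒ (1 − 5/13z)y_{n+1} = (1 + 8/13z)y_n
  ⇒ R(z) = (1 + 8/13z)/(1 − 5/13z).

Need |R(x)|<1, x<0.
x=-1.78: |R|=0.0566
R=−1: 1+8/13x = −1+5/13x ⇒ -3/13x=2 ⇒ x=2/(-3/13)=-8.6667
Confirm numerically:
  x=-8.333: |R|=0.98169 <1
  x=-6.573: |R|=0.86305 <1
  x=-4.278: |R|=0.61716 <1
  x=-9.032: |R|=1.01884 >1
  x=-8.963: |R|=1.01538 >1
  x=-8.731: |R|=1.00341 >1
Interval (-8.6667, 0).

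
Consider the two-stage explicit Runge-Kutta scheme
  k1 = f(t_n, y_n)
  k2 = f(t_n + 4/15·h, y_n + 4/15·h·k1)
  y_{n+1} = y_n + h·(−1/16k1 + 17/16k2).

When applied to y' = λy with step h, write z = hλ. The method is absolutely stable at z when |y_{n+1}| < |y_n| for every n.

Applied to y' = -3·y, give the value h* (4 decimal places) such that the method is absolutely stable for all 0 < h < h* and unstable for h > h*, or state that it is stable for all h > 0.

Test eqn y'=λy, z=hλ:
  k1=λy_n ⇒ h·k1=z·y_n;  k2=λ(1+4/15z)y_n ⇒ h·k2=z(1+4/15z)y_n
  y_{n+1}/y_n = 1 − 1/16z + 17/16z(1+4/15z) = 1 + z + 17/60z²
  R(z) = 1 + z + 17/60z².

Need |R(x)|<1, x<0.
x=-0.67: |R|=0.4572
R=1: x+17/60x²=0 ⇒ x=−60/17=-3.5294; min R=1−1/(4·17/60)=0.1176>−1
Confirm numerically:
  x=-2.651: |R|=0.34021 <1
  x=-2.214: |R|=0.17484 <1
  x=-1.442: |R|=0.14715 <1
  x=-3.829: |R|=1.32502 >1
  x=-3.818: |R|=1.31219 >1
  x=-3.584: |R|=1.05543 >1
Stable set (-3.5294, 0).

(-3.5294,0); λ=-3 ⇒ h* = (60/17)/3 = 1.1765.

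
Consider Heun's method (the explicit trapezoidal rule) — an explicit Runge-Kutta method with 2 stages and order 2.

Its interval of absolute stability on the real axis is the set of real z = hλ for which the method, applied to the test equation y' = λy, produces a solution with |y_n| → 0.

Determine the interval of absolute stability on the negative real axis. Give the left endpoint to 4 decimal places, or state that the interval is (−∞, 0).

On y'=λy, z=hλ:
  order 2, 2-stage ⇒ R(z)=1+z+z^2/2
  (e.g. R(-1.58)=0.66820, |R|=0.66820)

Need |R(x)|<1, x<0.
x=-1.58: |R|=0.6682
|R(-2.23)|=1.2565 |R(-0.7)|=0.5450 |R(-0.6)|=0.5800
Bisect:
  x_lo=-2.8321 |R|=2.1782  x_hi=-0.2319 |R|=0.7950
  mid=-1.53199 |R|=0.64151 →hi
  mid=-2.18203 |R|=1.19859 →lo
  mid=-1.85701 |R|=0.86723 →hi
  mid=-2.01952 |R|=1.01971 →lo
  mid=-1.93826 |R|=0.94017 →hi
  mid=-1.97889 |R|=0.97911 →hi
  mid=-1.99920 |R|=0.99920 →hi
  mid=-2.00936 |R|=1.00940 →lo
  mid=-2.00428 |R|=1.00429 →lo
  mid=-2.00174 |R|=1.00174 →lo
  ...
  [-2.00015,-2.00000] ⇒ x*=-2.0000
So |R|<1 on (-2.0000, 0).

(-2.0000, 0).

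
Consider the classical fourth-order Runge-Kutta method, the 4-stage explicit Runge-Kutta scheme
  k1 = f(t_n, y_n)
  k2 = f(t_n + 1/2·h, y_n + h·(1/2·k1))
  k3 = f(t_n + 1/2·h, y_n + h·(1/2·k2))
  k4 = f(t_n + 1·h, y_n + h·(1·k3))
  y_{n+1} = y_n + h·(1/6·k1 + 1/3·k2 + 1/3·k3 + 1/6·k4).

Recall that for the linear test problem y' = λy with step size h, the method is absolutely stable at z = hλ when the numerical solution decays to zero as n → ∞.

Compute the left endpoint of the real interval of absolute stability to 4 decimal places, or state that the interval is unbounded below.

z* = -2.7853.

On y'=λy, z=hλ:
  order 4, 4-stage ⇒ R(z)=1+z+z^2/2+z^3/6+z^4/24
  (e.g. R(-1.43)=0.27932, |R|=0.27932)

Solve |R(x)|<1 on ℝ⁻.
x=-1.43: |R|=0.2793
|R(-2.24)|=0.4446 |R(-2.14)|=0.3903 |R(-1.06)|=0.3559
Bisect:
  x_lo=-3.5190 |R|=2.7993  x_hi=-0.2459 |R|=0.7820
  mid=-1.88246 |R|=0.30080 →hi
  mid=-2.70073 |R|=0.87981 →hi
  mid=-3.10986 |R|=1.61026 →lo
  mid=-2.90530 |R|=1.19652 →lo
  mid=-2.80301 |R|=1.02704 →lo
  mid=-2.75187 |R|=0.95077 →hi
  mid=-2.77744 |R|=0.98823 →hi
  mid=-2.79023 |R|=1.00746 →lo
  mid=-2.78383 |R|=0.99780 →hi
  ...
  [-2.78543,-2.78523] ⇒ x*=-2.7853
Stable set (-2.7853, 0).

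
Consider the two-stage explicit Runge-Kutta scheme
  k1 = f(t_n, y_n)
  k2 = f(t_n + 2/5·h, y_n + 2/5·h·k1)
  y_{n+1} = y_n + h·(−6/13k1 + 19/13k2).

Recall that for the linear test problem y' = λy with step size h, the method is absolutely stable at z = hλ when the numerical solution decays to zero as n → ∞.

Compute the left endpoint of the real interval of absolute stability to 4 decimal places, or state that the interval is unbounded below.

Set f=λy, z=hλ:
  k1=λy_n ⇒ h·k1=z·y_n;  k2=λ(1+2/5z)y_n ⇒ h·k2=z(1+2/5z)y_n
  y_{n+1}/y_n = 1 − 6/13z + 19/13z(1+2/5z) = 1 + z + 38/65z²
  R(z) = 1 + z + 38/65z².

Solve |R(x)|<1 on ℝ⁻.
x=-1.54: |R|=0.8465
R=1: x+38/65x²=0 ⇒ x=−65/38=-1.7105; min R=1−1/(4·38/65)=0.5724>−1
Confirm numerically:
  x=-1.484: |R|=0.80347 <1
  x=-1.374: |R|=0.72968 <1
  x=-0.788: |R|=0.57501 <1
  x=-2.157: |R|=1.56301 >1
  x=-2.074: |R|=1.44071 >1
  x=-1.840: |R|=1.13927 >1
Interval (-1.7105, 0).

left endpoint -1.7105.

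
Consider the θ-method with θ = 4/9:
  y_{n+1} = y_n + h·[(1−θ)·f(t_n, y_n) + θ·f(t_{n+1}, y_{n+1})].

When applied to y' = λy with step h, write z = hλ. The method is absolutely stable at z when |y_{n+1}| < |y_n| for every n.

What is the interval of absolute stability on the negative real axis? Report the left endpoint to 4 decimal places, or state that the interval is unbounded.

(-18.0000, 0).

Set f=λy, z=hλ:
  y_{n+1} = y_n + z·[5/9·y_n + 4/9·y_{n+1}] ⇒ (1 − 4/9z)y_{n+1} = (1 + 5/9z)y_n
  so R(z) = (1 + 5/9z)/(1 − 4/9z).

Solve |R(x)|<1 on ℝ⁻.
x=-0.66: |R|=0.4897
R=−1: 1+5/9x = −1+4/9x ⇒ -1/9x=2 ⇒ x=2/(-1/9)=-18.0000
Confirm numerically:
  x=-17.562: |R|=0.99447 <1
  x=-9.294: |R|=0.81146 <1
  x=-8.087: |R|=0.76025 <1
  x=-18.223: |R|=1.00272 >1
  x=-18.212: |R|=1.00259 >1
  x=-18.098: |R|=1.00120 >1
Interval (-18.0000, 0).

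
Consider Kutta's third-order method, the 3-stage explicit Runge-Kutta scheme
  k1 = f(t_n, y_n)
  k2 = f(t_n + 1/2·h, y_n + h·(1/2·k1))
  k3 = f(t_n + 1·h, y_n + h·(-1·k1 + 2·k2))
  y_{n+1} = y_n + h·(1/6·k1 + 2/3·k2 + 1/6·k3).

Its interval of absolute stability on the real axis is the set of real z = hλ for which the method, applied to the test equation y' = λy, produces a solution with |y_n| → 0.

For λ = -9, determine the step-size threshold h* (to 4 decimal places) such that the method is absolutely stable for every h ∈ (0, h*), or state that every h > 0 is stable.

Set f=λy, z=hλ:
  order 3, 3-stage ⇒ R(z)=1+z+z^2/2+z^3/6
  (e.g. R(-1.24)=0.21103, |R|=0.21103)

Boundary: |R(x)|=1, x<0.
x=-1.24: |R|=0.2110
|R(-2.51)|=0.9955 |R(-1.72)|=0.0889 |R(-1.7)|=0.0738
Bisect:
  x_lo=-2.9028 |R|=1.7663  x_hi=-0.3001 |R|=0.7405
  mid=-1.60144 |R|=0.00364 →hi
  mid=-2.25212 |R|=0.61991 →hi
  mid=-2.57747 |R|=1.10963 →lo
  mid=-2.41479 |R|=0.84605 →hi
  mid=-2.49613 |R|=0.97289 →hi
  mid=-2.53680 |R|=1.03999 →lo
  mid=-2.51646 |R|=1.00612 →lo
  ...
  [-2.51281,-2.51265] ⇒ x*=-2.5127
So |R|<1 on (-2.5127, 0).

(-2.5127,0); λ=-9 ⇒ h* = 0.2792.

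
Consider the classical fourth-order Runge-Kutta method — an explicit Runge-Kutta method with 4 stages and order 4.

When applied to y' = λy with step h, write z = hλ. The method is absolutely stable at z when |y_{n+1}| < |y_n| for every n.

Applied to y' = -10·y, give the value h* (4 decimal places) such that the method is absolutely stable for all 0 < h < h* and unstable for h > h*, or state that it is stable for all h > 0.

With y'=λy (z=hλ):
  order 4, 4-stage ⇒ R(z)=1+z+z^2/2+z^3/6+z^4/24
  (e.g. R(-0.48)=0.61898, |R|=0.61898)

Find x<0 with |R(x)|<1.
x=-0.48: |R|=0.6190
|R(-3.14)|=1.6804 |R(-2.06)|=0.3552 |R(-1.39)|=0.2840
Bisect:
  x_lo=-3.1290 |R|=1.6545  x_hi=-0.1748 |R|=0.8396
  mid=-1.65189 |R|=0.27147 →hi
  mid=-2.39043 |R|=0.55058 →hi
  mid=-2.75970 |R|=0.96210 →hi
  mid=-2.94434 |R|=1.26749 →lo
  mid=-2.85202 |R|=1.10535 →lo
  mid=-2.80586 |R|=1.03145 →lo
  mid=-2.78278 |R|=0.99622 →hi
  ...
  [-2.78530,-2.78512] ⇒ x*=-2.7853
Interval (-2.7853, 0).

(-2.7853,0); λ=-10 ⇒ h* = 0.2785.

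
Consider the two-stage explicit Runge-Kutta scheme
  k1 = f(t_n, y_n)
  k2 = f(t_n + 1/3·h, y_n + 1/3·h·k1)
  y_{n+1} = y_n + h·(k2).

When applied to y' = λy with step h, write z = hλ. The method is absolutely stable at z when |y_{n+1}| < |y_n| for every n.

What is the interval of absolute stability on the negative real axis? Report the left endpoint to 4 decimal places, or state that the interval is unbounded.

z∈(-3.0000,0).

Set f=λy, z=hλ:
  k1=λy_n ⇒ h·k1=z·y_n;  k2=λ(1+1/3z)y_n ⇒ h·k2=z(1+1/3z)y_n
  y_{n+1}/y_n = 1 + z(1+1/3z) = 1 + z + 1/3z²
  Hence R(z) = 1 + z + 1/3z².

Need |R(x)|<1, x<0.
x=-1.17: |R|=0.2863
R=1: x+1/3x²=0 ⇒ x=−3=-3.0000; min R=1−1/(4·1/3)=0.2500>−1
Confirm numerically:
  x=-2.584: |R|=0.64169 <1
  x=-2.391: |R|=0.51463 <1
  x=-1.203: |R|=0.27940 <1
  x=-3.374: |R|=1.42063 >1
  x=-3.283: |R|=1.30970 >1
Stable set (-3.0000, 0).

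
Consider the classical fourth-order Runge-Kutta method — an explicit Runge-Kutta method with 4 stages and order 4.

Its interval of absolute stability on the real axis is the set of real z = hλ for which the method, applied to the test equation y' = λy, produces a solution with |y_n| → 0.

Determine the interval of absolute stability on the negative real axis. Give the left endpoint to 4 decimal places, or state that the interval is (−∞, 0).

Set f=λy, z=hλ:
  order 4, 4-stage ⇒ R(z)=1+z+z^2/2+z^3/6+z^4/24
  (e.g. R(-1.12)=0.33861, |R|=0.33861)

Solve |R(x)|<1 on ℝ⁻.
x=-1.12: |R|=0.3386
|R(-2.88)|=1.1524 |R(-0.98)|=0.3818 |R(-0.95)|=0.3923
Bisect:
  x_lo=-3.3012 |R|=2.1002  x_hi=-0.2523 |R|=0.7770
  mid=-1.77672 |R|=0.28208 →hi
  mid=-2.53895 |R|=0.68783 →hi
  mid=-2.92007 |R|=1.22295 →lo
  mid=-2.72951 |R|=0.91910 →hi
  mid=-2.82479 |R|=1.06120 →lo
  mid=-2.77715 |R|=0.98779 →hi
  mid=-2.80097 |R|=1.02389 →lo
  ...
  [-2.78534,-2.78515] ⇒ x*=-2.7853
Interval (-2.7853, 0).

z∈(-2.7853,0).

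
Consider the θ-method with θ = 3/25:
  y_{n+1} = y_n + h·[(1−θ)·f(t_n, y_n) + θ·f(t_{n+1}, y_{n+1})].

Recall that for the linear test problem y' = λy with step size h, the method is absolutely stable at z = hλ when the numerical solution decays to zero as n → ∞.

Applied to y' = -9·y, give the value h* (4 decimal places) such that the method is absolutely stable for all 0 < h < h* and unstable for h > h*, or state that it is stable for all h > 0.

Set f=λy, z=hλ:
  y_{n+1} = y_n + z·[22/25·y_n + 3/25·y_{n+1}] ⇒ (1 − 3/25z)y_{n+1} = (1 + 22/25z)y_n
  so R(z) = (1 + 22/25z)/(1 − 3/25z).

Solve |R(x)|<1 on ℝ⁻.
x=-1.51: |R|=0.2784
R=−1: 1+22/25x = −1+3/25x ⇒ -19/25x=2 ⇒ x=2/(-19/25)=-2.6316
Confirm numerically:
  x=-2.566: |R|=0.96189 <1
  x=-2.026: |R|=0.62977 <1
  x=-1.958: |R|=0.58548 <1
  x=-1.349: |R|=0.16105 <1
  x=-2.988: |R|=1.19939 >1
  x=-2.877: |R|=1.13865 >1
  x=-2.684: |R|=1.03013 >1
Stable set (-2.6316, 0).

(-2.6316,0); λ=-9 ⇒ h* = (50/19)/9 = 0.2924.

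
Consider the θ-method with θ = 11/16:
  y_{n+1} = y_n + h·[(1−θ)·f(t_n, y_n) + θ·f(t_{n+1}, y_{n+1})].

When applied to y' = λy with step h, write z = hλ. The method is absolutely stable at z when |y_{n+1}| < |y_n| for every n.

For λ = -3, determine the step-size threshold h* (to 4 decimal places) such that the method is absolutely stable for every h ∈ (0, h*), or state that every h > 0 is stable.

interval (−∞, 0). Any h>0 works for λ=-3.

Test eqn y'=λy, z=hλ:
  y_{n+1} = y_n + z·[5/16·y_n + 11/16·y_{n+1}] ⇒ (1 − 11/16z)y_{n+1} = (1 + 5/16z)y_n
  Hence R(z) = (1 + 5/16z)/(1 − 11/16z).

Solve |R(x)|<1 on ℝ⁻.
x=-1.01: |R|=0.4039
x=-2: |R|=0.1579
x=-10: |R|=0.2698
x=-100: |R|=0.4337
θ=11/16≥1/2 ⇒ |1+5/16x|<|1−11/16x| ∀x<0 ⇒ unbounded interval.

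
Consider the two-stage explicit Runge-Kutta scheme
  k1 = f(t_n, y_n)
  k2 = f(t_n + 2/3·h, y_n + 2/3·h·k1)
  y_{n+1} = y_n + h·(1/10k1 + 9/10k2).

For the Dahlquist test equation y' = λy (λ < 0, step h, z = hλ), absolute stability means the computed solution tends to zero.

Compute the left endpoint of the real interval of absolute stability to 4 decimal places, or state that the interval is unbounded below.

left endpoint -1.6667.

With y'=λy (z=hλ):
  k1=λy_n ⇒ h·k1=z·y_n;  k2=λ(1+2/3z)y_n ⇒ h·k2=z(1+2/3z)y_n
  y_{n+1}/y_n = 1 + 1/10z + 9/10z(1+2/3z) = 1 + z + 3/5z²
  Hence R(z) = 1 + z + 3/5z².

Find x<0 with |R(x)|<1.
x=-0.71: |R|=0.5925
R=1: x+3/5x²=0 ⇒ x=−5/3=-1.6667; min R=1−1/(4·3/5)=0.5833>−1
Confirm numerically:
  x=-1.108: |R|=0.62860 <1
  x=-0.909: |R|=0.58677 <1
  x=-0.897: |R|=0.58577 <1
  x=-1.959: |R|=1.34361 >1
  x=-1.957: |R|=1.34091 >1
Stable set (-1.6667, 0).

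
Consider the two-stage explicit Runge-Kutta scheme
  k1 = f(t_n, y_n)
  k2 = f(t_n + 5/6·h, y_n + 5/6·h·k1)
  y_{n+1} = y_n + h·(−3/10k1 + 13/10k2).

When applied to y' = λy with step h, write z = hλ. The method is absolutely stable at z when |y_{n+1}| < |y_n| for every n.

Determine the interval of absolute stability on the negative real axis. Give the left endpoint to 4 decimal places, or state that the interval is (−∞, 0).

z∈(-0.9231,0).

With y'=λy (z=hλ):
  k1=λy_n ⇒ h·k1=z·y_n;  k2=λ(1+5/6z)y_n ⇒ h·k2=z(1+5/6z)y_n
  y_{n+1}/y_n = 1 − 3/10z + 13/10z(1+5/6z) = 1 + z + 13/12z²
  R(z) = 1 + z + 13/12z².

Need |R(x)|<1, x<0.
x=-0.41: |R|=0.7721
R=1: x+13/12x²=0 ⇒ x=−12/13=-0.9231; min R=1−1/(4·13/12)=0.7692>−1
Confirm numerically:
  x=-0.503: |R|=0.77109 <1
  x=-0.499: |R|=0.77075 <1
  x=-0.458: |R|=0.76924 <1
  x=-1.336: |R|=1.59764 >1
  x=-1.231: |R|=1.41064 >1
Interval (-0.9231, 0).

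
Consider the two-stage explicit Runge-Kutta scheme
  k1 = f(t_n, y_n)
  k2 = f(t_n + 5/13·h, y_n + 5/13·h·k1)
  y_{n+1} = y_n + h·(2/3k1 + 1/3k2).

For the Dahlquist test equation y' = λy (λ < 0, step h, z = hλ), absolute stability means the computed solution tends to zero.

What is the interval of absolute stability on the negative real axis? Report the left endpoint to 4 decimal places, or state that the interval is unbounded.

On y'=λy, z=hλ:
  k1=λy_n ⇒ h·k1=z·y_n;  k2=λ(1+5/13z)y_n ⇒ h·k2=z(1+5/13z)y_n
  y_{n+1}/y_n = 1 + 2/3z + 1/3z(1+5/13z) = 1 + z + 5/39z²
  so R(z) = 1 + z + 5/39z².

Solve |R(x)|<1 on ℝ⁻.
x=-1.78: |R|=0.3738
R=1: x+5/39x²=0 ⇒ x=−39/5=-7.8000; min R=1−1/(4·5/39)=-0.9500>−1
Confirm numerically:
  x=-5.906: |R|=0.43410 <1
  x=-5.848: |R|=0.46350 <1
  x=-5.108: |R|=0.76291 <1
  x=-8.203: |R|=1.42382 >1
  x=-8.118: |R|=1.33096 >1
  x=-7.905: |R|=1.10641 >1
Interval (-7.8000, 0).

z∈(-7.8000,0).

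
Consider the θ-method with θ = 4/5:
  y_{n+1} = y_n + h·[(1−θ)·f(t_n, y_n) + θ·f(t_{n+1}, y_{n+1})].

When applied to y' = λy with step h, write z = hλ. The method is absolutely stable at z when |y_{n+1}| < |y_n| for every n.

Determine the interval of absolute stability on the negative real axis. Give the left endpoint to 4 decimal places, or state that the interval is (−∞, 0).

Test eqn y'=λy, z=hλ:
  y_{n+1} = y_n + z·[1/5·y_n + 4/5·y_{n+1}] ⇒ (1 − 4/5z)y_{n+1} = (1 + 1/5z)y_n
  R(z) = (1 + 1/5z)/(1 − 4/5z).

Need |R(x)|<1, x<0.
x=-1.11: |R|=0.4121
x=-2: |R|=0.2308
x=-10: |R|=0.1111
x=-100: |R|=0.2346
θ=4/5≥1/2 ⇒ |1+1/5x|<|1−4/5x| ∀x<0 ⇒ unbounded interval.

interval (−∞, 0).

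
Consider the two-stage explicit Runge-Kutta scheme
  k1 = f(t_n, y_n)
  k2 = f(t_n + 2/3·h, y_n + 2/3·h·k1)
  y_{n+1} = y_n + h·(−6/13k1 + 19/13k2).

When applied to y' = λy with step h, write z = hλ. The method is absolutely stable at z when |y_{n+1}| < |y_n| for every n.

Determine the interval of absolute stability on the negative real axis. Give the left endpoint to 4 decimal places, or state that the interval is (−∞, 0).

On y'=λy, z=hλ:
  k1=λy_n ⇒ h·k1=z·y_n;  k2=λ(1+2/3z)y_n ⇒ h·k2=z(1+2/3z)y_n
  y_{n+1}/y_n = 1 − 6/13z + 19/13z(1+2/3z) = 1 + z + 38/39z²
  R(z) = 1 + z + 38/39z².

Solve |R(x)|<1 on ℝ⁻.
x=-1.57: |R|=1.8317
R=1: x+38/39x²=0 ⇒ x=−39/38=-1.0263; min R=1−1/(4·38/39)=0.7434>−1
Confirm numerically:
  x=-0.942: |R|=0.92261 <1
  x=-0.824: |R|=0.83757 <1
  x=-0.821: |R|=0.83576 <1
  x=-0.544: |R|=0.74435 <1
  x=-1.545: |R|=1.78082 >1
  x=-1.210: |R|=1.21656 >1
Interval (-1.0263, 0).

z∈(-1.0263,0).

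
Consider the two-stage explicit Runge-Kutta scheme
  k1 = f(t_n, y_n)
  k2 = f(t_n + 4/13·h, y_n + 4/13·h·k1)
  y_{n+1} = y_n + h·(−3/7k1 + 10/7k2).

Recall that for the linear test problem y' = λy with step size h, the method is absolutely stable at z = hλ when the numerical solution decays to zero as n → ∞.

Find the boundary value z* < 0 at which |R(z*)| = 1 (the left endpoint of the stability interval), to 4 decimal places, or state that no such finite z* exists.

With y'=λy (z=hλ):
  k1=λy_n ⇒ h·k1=z·y_n;  k2=λ(1+4/13z)y_n ⇒ h·k2=z(1+4/13z)y_n
  y_{n+1}/y_n = 1 − 3/7z + 10/7z(1+4/13z) = 1 + z + 40/91z²
  Hence R(z) = 1 + z + 40/91z².

Need |R(x)|<1, x<0.
x=-0.76: |R|=0.4939
R=1: x+40/91x²=0 ⇒ x=−91/40=-2.2750; min R=1−1/(4·40/91)=0.4313>−1
Confirm numerically:
  x=-2.000: |R|=0.75824 <1
  x=-1.533: |R|=0.50001 <1
  x=-1.077: |R|=0.43286 <1
  x=-2.785: |R|=1.62433 >1
  x=-2.482: |R|=1.22583 >1
  x=-2.416: |R|=1.14974 >1
Interval (-2.2750, 0).

left endpoint -2.2750.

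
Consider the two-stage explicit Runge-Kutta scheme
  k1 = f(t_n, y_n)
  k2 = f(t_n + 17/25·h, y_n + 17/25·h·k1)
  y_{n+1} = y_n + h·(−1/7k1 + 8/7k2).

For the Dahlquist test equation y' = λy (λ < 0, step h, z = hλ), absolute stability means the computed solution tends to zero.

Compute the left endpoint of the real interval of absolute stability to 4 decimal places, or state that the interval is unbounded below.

On y'=λy, z=hλ:
  k1=λy_n ⇒ h·k1=z·y_n;  k2=λ(1+17/25z)y_n ⇒ h·k2=z(1+17/25z)y_n
  y_{n+1}/y_n = 1 − 1/7z + 8/7z(1+17/25z) = 1 + z + 136/175z²
  so R(z) = 1 + z + 136/175z².

Boundary: |R(x)|=1, x<0.
x=-1.62: |R|=1.4195
R=1: x+136/175x²=0 ⇒ x=−175/136=-1.2868; min R=1−1/(4·136/175)=0.6783>−1
Confirm numerically:
  x=-1.212: |R|=0.92958 <1
  x=-1.017: |R|=0.78679 <1
  x=-0.618: |R|=0.67881 <1
  x=-1.796: |R|=1.71076 >1
  x=-1.551: |R|=1.31850 >1
  x=-1.323: |R|=1.03726 >1
Interval (-1.2868, 0).

left endpoint -1.2868.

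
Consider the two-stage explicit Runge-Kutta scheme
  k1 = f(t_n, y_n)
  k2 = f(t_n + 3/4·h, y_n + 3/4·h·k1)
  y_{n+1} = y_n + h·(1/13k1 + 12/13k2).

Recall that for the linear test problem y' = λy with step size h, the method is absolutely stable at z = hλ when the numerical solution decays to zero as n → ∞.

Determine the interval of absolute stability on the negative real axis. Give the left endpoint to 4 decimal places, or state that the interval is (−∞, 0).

With y'=λy (z=hλ):
  k1=λy_n ⇒ h·k1=z·y_n;  k2=λ(1+3/4z)y_n ⇒ h·k2=z(1+3/4z)y_n
  y_{n+1}/y_n = 1 + 1/13z + 12/13z(1+3/4z) = 1 + z + 9/13z²
  so R(z) = 1 + z + 9/13z².

Boundary: |R(x)|=1, x<0.
x=-1.46: |R|=1.0157
R=1: x+9/13x²=0 ⇒ x=−13/9=-1.4444; min R=1−1/(4·9/13)=0.6389>−1
Confirm numerically:
  x=-1.404: |R|=0.96069 <1
  x=-1.083: |R|=0.72900 <1
  x=-0.930: |R|=0.66878 <1
  x=-0.925: |R|=0.66736 <1
  x=-1.986: |R|=1.74460 >1
  x=-1.751: |R|=1.37162 >1
So |R|<1 on (-1.4444, 0).

(-1.4444, 0).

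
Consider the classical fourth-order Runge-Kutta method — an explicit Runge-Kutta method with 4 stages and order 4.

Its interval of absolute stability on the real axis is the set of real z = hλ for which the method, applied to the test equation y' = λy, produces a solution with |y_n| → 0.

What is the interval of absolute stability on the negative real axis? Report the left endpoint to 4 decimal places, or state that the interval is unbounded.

Test eqn y'=λy, z=hλ:
  order 4, 4-stage ⇒ R(z)=1+z+z^2/2+z^3/6+z^4/24
  (e.g. R(-0.79)=0.45611, |R|=0.45611)

Need |R(x)|<1, x<0.
x=-0.79: |R|=0.4561
|R(-2.53)|=0.6786 |R(-0.93)|=0.3996 |R(-0.91)|=0.4070
Bisect:
  x_lo=-3.6804 |R|=3.4286  x_hi=-0.2834 |R|=0.7532
  mid=-1.98191 |R|=0.32747 →hi
  mid=-2.83118 |R|=1.07141 →lo
  mid=-2.40654 |R|=0.56382 →hi
  mid=-2.61886 |R|=0.77673 →hi
  mid=-2.72502 |R|=0.91286 →hi
  mid=-2.77810 |R|=0.98920 →hi
  mid=-2.80464 |R|=1.02956 →lo
  mid=-2.79137 |R|=1.00919 →lo
  ...
  [-2.78535,-2.78515] ⇒ x*=-2.7853
Interval (-2.7853, 0).

z∈(-2.7853,0).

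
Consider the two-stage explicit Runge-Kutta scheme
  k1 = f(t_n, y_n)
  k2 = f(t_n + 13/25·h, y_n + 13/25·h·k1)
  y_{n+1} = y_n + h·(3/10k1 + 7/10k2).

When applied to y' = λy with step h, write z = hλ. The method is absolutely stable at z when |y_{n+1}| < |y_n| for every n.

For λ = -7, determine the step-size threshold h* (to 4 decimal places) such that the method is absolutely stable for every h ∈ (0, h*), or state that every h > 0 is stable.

Test eqn y'=λy, z=hλ:
  k1=λy_n ⇒ h·k1=z·y_n;  k2=λ(1+13/25z)y_n ⇒ h·k2=z(1+13/25z)y_n
  y_{n+1}/y_n = 1 + 3/10z + 7/10z(1+13/25z) = 1 + z + 91/250z²
  ⇒ R(z) = 1 + z + 91/250z².

Find x<0 with |R(x)|<1.
x=-1.7: |R|=0.3520
R=1: x+91/250x²=0 ⇒ x=−250/91=-2.7473; min R=1−1/(4·91/250)=0.3132>−1
Confirm numerically:
  x=-2.229: |R|=0.57951 <1
  x=-1.951: |R|=0.43453 <1
  x=-1.634: |R|=0.33786 <1
  x=-1.258: |R|=0.31805 <1
  x=-3.068: |R|=1.35820 >1
  x=-2.889: |R|=1.14906 >1
Stable set (-2.7473, 0).

(-2.7473,0); λ=-7 ⇒ h* = (250/91)/7 = 0.3925.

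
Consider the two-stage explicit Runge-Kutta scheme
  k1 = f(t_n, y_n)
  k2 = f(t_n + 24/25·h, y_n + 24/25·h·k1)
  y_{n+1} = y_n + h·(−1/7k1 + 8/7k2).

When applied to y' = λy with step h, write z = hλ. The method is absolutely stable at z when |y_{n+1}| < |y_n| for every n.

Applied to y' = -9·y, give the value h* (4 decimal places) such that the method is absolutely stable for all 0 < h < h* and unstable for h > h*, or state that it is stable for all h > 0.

Set f=λy, z=hλ:
  k1=λy_n ⇒ h·k1=z·y_n;  k2=λ(1+24/25z)y_n ⇒ h·k2=z(1+24/25z)y_n
  y_{n+1}/y_n = 1 − 1/7z + 8/7z(1+24/25z) = 1 + z + 192/175z²
  so R(z) = 1 + z + 192/175z².

Boundary: |R(x)|=1, x<0.
x=-1.13: |R|=1.2709
R=1: x+192/175x²=0 ⇒ x=−175/192=-0.9115; min R=1−1/(4·192/175)=0.7721>−1
Confirm numerically:
  x=-0.875: |R|=0.96500 <1
  x=-0.850: |R|=0.94269 <1
  x=-0.482: |R|=0.77289 <1
  x=-1.146: |R|=1.29490 >1
  x=-1.114: |R|=1.24755 >1
  x=-1.037: |R|=1.14283 >1
So |R|<1 on (-0.9115, 0).

(-0.9115,0); λ=-9 ⇒ h* = (175/192)/9 = 0.1013.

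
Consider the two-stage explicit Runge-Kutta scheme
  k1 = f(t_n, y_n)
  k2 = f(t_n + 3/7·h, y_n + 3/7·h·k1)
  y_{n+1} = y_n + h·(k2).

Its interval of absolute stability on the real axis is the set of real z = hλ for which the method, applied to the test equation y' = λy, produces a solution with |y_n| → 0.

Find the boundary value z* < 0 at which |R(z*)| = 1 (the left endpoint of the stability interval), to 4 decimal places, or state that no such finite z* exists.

z* = -2.3333.

Set f=λy, z=hλ:
  k1=λy_n ⇒ h·k1=z·y_n;  k2=λ(1+3/7z)y_n ⇒ h·k2=z(1+3/7z)y_n
  y_{n+1}/y_n = 1 + z(1+3/7z) = 1 + z + 3/7z²
  ⇒ R(z) = 1 + z + 3/7z².

Need |R(x)|<1, x<0.
x=-1.51: |R|=0.4672
R=1: x+3/7x²=0 ⇒ x=−7/3=-2.3333; min R=1−1/(4·3/7)=0.4167>−1
Confirm numerically:
  x=-1.282: |R|=0.42237 <1
  x=-1.144: |R|=0.41689 <1
  x=-1.049: |R|=0.42260 <1
  x=-2.731: |R|=1.46544 >1
  x=-2.396: |R|=1.06435 >1
Interval (-2.3333, 0).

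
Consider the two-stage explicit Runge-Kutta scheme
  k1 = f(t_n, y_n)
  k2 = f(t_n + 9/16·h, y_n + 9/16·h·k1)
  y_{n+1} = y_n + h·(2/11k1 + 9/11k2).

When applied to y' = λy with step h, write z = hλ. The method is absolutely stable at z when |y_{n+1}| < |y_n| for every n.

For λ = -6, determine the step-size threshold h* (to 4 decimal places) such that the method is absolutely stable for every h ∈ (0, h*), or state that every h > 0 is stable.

(-2.1728,0); λ=-6 ⇒ h* = (176/81)/6 = 0.3621.

On y'=λy, z=hλ:
  k1=λy_n ⇒ h·k1=z·y_n;  k2=λ(1+9/16z)y_n ⇒ h·k2=z(1+9/16z)y_n
  y_{n+1}/y_n = 1 + 2/11z + 9/11z(1+9/16z) = 1 + z + 81/176z²
  ⇒ R(z) = 1 + z + 81/176z².

Solve |R(x)|<1 on ℝ⁻.
x=-0.42: |R|=0.6612
R=1: x+81/176x²=0 ⇒ x=−176/81=-2.1728; min R=1−1/(4·81/176)=0.4568>−1
Confirm numerically:
  x=-2.063: |R|=0.89571 <1
  x=-1.713: |R|=0.63748 <1
  x=-1.291: |R|=0.47605 <1
  x=-2.695: |R|=1.64764 >1
  x=-2.392: |R|=1.24127 >1
  x=-2.283: |R|=1.11575 >1
So |R|<1 on (-2.1728, 0).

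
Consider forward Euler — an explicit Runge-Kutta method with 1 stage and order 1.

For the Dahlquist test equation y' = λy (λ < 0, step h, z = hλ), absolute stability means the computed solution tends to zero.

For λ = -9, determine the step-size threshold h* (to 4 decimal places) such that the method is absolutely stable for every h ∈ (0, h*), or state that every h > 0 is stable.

With y'=λy (z=hλ):
  order 1, 1-stage ⇒ R(z)=1+z
  (e.g. R(-0.56)=0.44000, |R|=0.44000)

Find x<0 with |R(x)|<1.
x=-0.56: |R|=0.4400
|R(-2.34)|=1.3400 |R(-1.58)|=0.5800 |R(-1.52)|=0.5200
Bisect:
  x_lo=-2.4683 |R|=1.4683  x_hi=-0.3961 |R|=0.6039
  mid=-1.43221 |R|=0.43221 →hi
  mid=-1.95027 |R|=0.95027 →hi
  mid=-2.20929 |R|=1.20929 →lo
  mid=-2.07978 |R|=1.07978 →lo
  mid=-2.01502 |R|=1.01502 →lo
  mid=-1.98265 |R|=0.98265 →hi
  mid=-1.99883 |R|=0.99883 →hi
  ...
  [-2.00010,-1.99997] ⇒ x*=-2.0000
So |R|<1 on (-2.0000, 0).

(-2.0000,0); λ=-9 ⇒ h* = 0.2222.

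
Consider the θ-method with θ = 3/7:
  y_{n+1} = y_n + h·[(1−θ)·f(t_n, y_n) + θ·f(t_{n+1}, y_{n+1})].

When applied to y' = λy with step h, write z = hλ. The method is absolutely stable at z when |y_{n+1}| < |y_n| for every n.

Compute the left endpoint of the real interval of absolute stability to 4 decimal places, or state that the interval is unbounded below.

z* = -14.0000.

On y'=λy, z=hλ:
  y_{n+1} = y_n + z·[4/7·y_n + 3/7·y_{n+1}] ⇒ (1 − 3/7z)y_{n+1} = (1 + 4/7z)y_n
  ⇒ R(z) = (1 + 4/7z)/(1 − 3/7z).

Find x<0 with |R(x)|<1.
x=-1.79: |R|=0.0129
R=−1: 1+4/7x = −1+3/7x ⇒ -1/7x=2 ⇒ x=2/(-1/7)=-14.0000
Confirm numerically:
  x=-12.184: |R|=0.95830 <1
  x=-11.984: |R|=0.95306 <1
  x=-9.673: |R|=0.87987 <1
  x=-7.144: |R|=0.75886 <1
  x=-14.361: |R|=1.00721 >1
  x=-14.188: |R|=1.00379 >1
Stable set (-14.0000, 0).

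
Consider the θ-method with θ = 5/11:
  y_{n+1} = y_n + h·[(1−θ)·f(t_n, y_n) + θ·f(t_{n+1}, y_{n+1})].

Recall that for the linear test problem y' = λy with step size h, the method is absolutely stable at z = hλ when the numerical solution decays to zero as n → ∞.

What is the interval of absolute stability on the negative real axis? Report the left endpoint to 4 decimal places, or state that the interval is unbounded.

Set f=λy, z=hλ:
  y_{n+1} = y_n + z·[6/11·y_n + 5/11·y_{n+1}] ⇒ (1 − 5/11z)y_{n+1} = (1 + 6/11z)y_n
  ⇒ R(z) = (1 + 6/11z)/(1 − 5/11z).

Need |R(x)|<1, x<0.
x=-0.41: |R|=0.6544
R=−1: 1+6/11x = −1+5/11x ⇒ -1/11x=2 ⇒ x=2/(-1/11)=-22.0000
Confirm numerically:
  x=-15.696: |R|=0.92955 <1
  x=-11.245: |R|=0.84001 <1
  x=-9.547: |R|=0.78798 <1
  x=-22.557: |R|=1.00450 >1
  x=-22.528: |R|=1.00427 >1
Stable set (-22.0000, 0).

(-22.0000, 0).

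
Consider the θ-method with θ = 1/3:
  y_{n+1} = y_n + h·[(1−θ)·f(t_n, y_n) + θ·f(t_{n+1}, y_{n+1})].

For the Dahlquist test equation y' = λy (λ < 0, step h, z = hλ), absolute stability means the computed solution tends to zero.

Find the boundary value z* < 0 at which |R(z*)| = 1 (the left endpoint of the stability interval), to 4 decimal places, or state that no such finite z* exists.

On y'=λy, z=hλ:
  y_{n+1} = y_n + z·[2/3·y_n + 1/3·y_{n+1}] ⇒ (1 − 1/3z)y_{n+1} = (1 + 2/3z)y_n
  R(z) = (1 + 2/3z)/(1 − 1/3z).

Boundary: |R(x)|=1, x<0.
x=-1.34: |R|=0.0737
R=−1: 1+2/3x = −1+1/3x ⇒ -1/3x=2 ⇒ x=2/(-1/3)=-6.0000
Confirm numerically:
  x=-5.966: |R|=0.99621 <1
  x=-5.772: |R|=0.97401 <1
  x=-3.396: |R|=0.59287 <1
  x=-2.450: |R|=0.34862 <1
  x=-6.488: |R|=1.05143 >1
  x=-6.069: |R|=1.00761 >1
Interval (-6.0000, 0).

left endpoint -6.0000.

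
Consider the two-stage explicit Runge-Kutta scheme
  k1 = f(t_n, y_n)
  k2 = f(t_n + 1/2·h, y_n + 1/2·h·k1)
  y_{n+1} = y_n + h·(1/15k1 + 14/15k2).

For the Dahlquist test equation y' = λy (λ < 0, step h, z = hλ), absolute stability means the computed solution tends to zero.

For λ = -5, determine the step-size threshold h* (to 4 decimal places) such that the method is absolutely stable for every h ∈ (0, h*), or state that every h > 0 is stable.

(-2.1429,0); λ=-5 ⇒ h* = (15/7)/5 = 0.4286.

On y'=λy, z=hλ:
  k1=λy_n ⇒ h·k1=z·y_n;  k2=λ(1+1/2z)y_n ⇒ h·k2=z(1+1/2z)y_n
  y_{n+1}/y_n = 1 + 1/15z + 14/15z(1+1/2z) = 1 + z + 7/15z²
  R(z) = 1 + z + 7/15z².

Solve |R(x)|<1 on ℝ⁻.
x=-1.42: |R|=0.5210
R=1: x+7/15x²=0 ⇒ x=−15/7=-2.1429; min R=1−1/(4·7/15)=0.4643>−1
Confirm numerically:
  x=-1.867: |R|=0.75965 <1
  x=-1.551: |R|=0.57161 <1
  x=-1.348: |R|=0.49998 <1
  x=-2.448: |R|=1.34860 >1
  x=-2.381: |R|=1.26461 >1
Interval (-2.1429, 0).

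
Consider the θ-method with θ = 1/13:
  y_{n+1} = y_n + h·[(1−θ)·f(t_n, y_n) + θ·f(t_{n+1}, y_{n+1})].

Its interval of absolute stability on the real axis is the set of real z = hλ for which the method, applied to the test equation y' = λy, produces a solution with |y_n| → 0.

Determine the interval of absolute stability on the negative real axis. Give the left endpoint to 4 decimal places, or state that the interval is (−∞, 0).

z∈(-2.3636,0).

On y'=λy, z=hλ:
  y_{n+1} = y_n + z·[12/13·y_n + 1/13·y_{n+1}] ⇒ (1 − 1/13z)y_{n+1} = (1 + 12/13z)y_n
  R(z) = (1 + 12/13z)/(1 − 1/13z).

Solve |R(x)|<1 on ℝ⁻.
x=-1.43: |R|=0.2883
R=−1: 1+12/13x = −1+1/13x ⇒ -11/13x=2 ⇒ x=2/(-11/13)=-2.3636
Confirm numerically:
  x=-2.170: |R|=0.85959 <1
  x=-2.147: |R|=0.84268 <1
  x=-0.950: |R|=0.11470 <1
  x=-2.549: |R|=1.13113 >1
  x=-2.492: |R|=1.09114 >1
Stable set (-2.3636, 0).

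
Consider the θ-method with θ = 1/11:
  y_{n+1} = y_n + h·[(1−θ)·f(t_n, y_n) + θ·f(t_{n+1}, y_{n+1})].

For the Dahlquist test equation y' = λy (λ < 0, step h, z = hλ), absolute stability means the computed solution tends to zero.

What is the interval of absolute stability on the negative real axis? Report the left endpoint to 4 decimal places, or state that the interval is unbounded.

Set f=λy, z=hλ:
  y_{n+1} = y_n + z·[10/11·y_n + 1/11·y_{n+1}] ⇒ (1 − 1/11z)y_{n+1} = (1 + 10/11z)y_n
  Hence R(z) = (1 + 10/11z)/(1 − 1/11z).

Boundary: |R(x)|=1, x<0.
x=-1.14: |R|=0.0329
R=−1: 1+10/11x = −1+1/11x ⇒ -9/11x=2 ⇒ x=2/(-9/11)=-2.4444
Confirm numerically:
  x=-2.191: |R|=0.82708 <1
  x=-1.950: |R|=0.65637 <1
  x=-1.505: |R|=0.32387 <1
  x=-2.877: |R|=1.28054 >1
  x=-2.529: |R|=1.05625 >1
Stable set (-2.4444, 0).

z∈(-2.4444,0).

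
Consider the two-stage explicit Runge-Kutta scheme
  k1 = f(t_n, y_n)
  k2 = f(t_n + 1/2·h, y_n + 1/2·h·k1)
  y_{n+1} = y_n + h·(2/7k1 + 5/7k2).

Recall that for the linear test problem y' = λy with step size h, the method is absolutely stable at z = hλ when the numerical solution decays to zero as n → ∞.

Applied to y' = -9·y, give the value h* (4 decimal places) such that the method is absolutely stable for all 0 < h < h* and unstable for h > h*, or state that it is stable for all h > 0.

With y'=λy (z=hλ):
  k1=λy_n ⇒ h·k1=z·y_n;  k2=λ(1+1/2z)y_n ⇒ h·k2=z(1+1/2z)y_n
  y_{n+1}/y_n = 1 + 2/7z + 5/7z(1+1/2z) = 1 + z + 5/14z²
  Hence R(z) = 1 + z + 5/14z².

Need |R(x)|<1, x<0.
x=-1.64: |R|=0.3206
R=1: x+5/14x²=0 ⇒ x=−14/5=-2.8000; min R=1−1/(4·5/14)=0.3000>−1
Confirm numerically:
  x=-2.745: |R|=0.94608 <1
  x=-1.993: |R|=0.42559 <1
  x=-1.496: |R|=0.30329 <1
  x=-1.326: |R|=0.30196 <1
  x=-3.328: |R|=1.62757 >1
  x=-2.974: |R|=1.18481 >1
So |R|<1 on (-2.8000, 0).

(-2.8000,0); λ=-9 ⇒ h* = (14/5)/9 = 0.3111.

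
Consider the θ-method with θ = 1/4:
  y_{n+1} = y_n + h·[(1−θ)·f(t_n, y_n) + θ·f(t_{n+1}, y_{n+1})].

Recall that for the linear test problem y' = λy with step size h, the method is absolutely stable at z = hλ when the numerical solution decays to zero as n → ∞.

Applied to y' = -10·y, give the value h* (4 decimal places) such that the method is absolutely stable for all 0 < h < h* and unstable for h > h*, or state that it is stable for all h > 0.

(-4.0000,0); λ=-10 ⇒ h* = (4)/10 = 0.4000.

Set f=λy, z=hλ:
  y_{n+1} = y_n + z·[3/4·y_n + 1/4·y_{n+1}] ⇒ (1 − 1/4z)y_{n+1} = (1 + 3/4z)y_n
  R(z) = (1 + 3/4z)/(1 − 1/4z).

Solve |R(x)|<1 on ℝ⁻.
x=-1.13: |R|=0.1189
R=−1: 1+3/4x = −1+1/4x ⇒ -1/2x=2 ⇒ x=2/(-1/2)=-4.0000
Confirm numerically:
  x=-3.160: |R|=0.76536 <1
  x=-2.755: |R|=0.63138 <1
  x=-2.748: |R|=0.62893 <1
  x=-4.594: |R|=1.13824 >1
  x=-4.310: |R|=1.07461 >1
  x=-4.150: |R|=1.03681 >1
Interval (-4.0000, 0).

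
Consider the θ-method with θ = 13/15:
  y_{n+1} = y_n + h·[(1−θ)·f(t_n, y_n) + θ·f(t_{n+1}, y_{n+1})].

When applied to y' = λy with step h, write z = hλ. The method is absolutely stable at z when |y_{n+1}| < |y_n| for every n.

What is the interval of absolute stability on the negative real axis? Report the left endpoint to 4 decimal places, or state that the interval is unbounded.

interval (−∞, 0).

On y'=λy, z=hλ:
  y_{n+1} = y_n + z·[2/15·y_n + 13/15·y_{n+1}] ⇒ (1 − 13/15z)y_{n+1} = (1 + 2/15z)y_n
  ⇒ R(z) = (1 + 2/15z)/(1 − 13/15z).

Find x<0 with |R(x)|<1.
x=-0.56: |R|=0.6230
x=-2: |R|=0.2683
x=-10: |R|=0.0345
x=-100: |R|=0.1407
θ=13/15≥1/2 ⇒ |1+2/15x|<|1−13/15x| ∀x<0 ⇒ stable on all of ℝ⁻.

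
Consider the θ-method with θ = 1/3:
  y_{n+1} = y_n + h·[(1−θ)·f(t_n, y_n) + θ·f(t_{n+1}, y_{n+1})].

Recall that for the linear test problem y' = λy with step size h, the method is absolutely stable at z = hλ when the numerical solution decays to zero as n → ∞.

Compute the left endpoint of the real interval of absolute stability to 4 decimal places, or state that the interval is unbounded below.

With y'=λy (z=hλ):
  y_{n+1} = y_n + z·[2/3·y_n + 1/3·y_{n+1}] ⇒ (1 − 1/3z)y_{n+1} = (1 + 2/3z)y_n
  so R(z) = (1 + 2/3z)/(1 − 1/3z).

Solve |R(x)|<1 on ℝ⁻.
x=-1.56: |R|=0.0263
R=−1: 1+2/3x = −1+1/3x ⇒ -1/3x=2 ⇒ x=2/(-1/3)=-6.0000
Confirm numerically:
  x=-5.124: |R|=0.89217 <1
  x=-4.534: |R|=0.80542 <1
  x=-4.072: |R|=0.72738 <1
  x=-2.469: |R|=0.35436 <1
  x=-6.374: |R|=1.03990 >1
  x=-6.169: |R|=1.01843 >1
  x=-6.020: |R|=1.00222 >1
So |R|<1 on (-6.0000, 0).

left endpoint -6.0000.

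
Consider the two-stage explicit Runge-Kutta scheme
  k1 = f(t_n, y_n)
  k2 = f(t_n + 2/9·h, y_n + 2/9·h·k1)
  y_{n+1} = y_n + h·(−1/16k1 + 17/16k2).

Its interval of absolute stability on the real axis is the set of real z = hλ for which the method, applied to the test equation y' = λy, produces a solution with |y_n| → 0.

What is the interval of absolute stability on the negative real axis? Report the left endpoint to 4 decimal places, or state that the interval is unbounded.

Test eqn y'=λy, z=hλ:
  k1=λy_n ⇒ h·k1=z·y_n;  k2=λ(1+2/9z)y_n ⇒ h·k2=z(1+2/9z)y_n
  y_{n+1}/y_n = 1 − 1/16z + 17/16z(1+2/9z) = 1 + z + 17/72z²
  so R(z) = 1 + z + 17/72z².

Boundary: |R(x)|=1, x<0.
x=-0.55: |R|=0.5214
R=1: x+17/72x²=0 ⇒ x=−72/17=-4.2353; min R=1−1/(4·17/72)=-0.0588>−1
Confirm numerically:
  x=-3.513: |R|=0.40089 <1
  x=-2.726: |R|=0.02856 <1
  x=-2.513: |R|=0.02192 <1
  x=-4.742: |R|=1.56733 >1
  x=-4.491: |R|=1.27114 >1
So |R|<1 on (-4.2353, 0).

(-4.2353, 0).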